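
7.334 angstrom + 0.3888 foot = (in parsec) 3.841e-18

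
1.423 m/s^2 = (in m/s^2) 1.423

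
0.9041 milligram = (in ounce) 3.189e-05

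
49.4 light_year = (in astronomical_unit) 3.124e+06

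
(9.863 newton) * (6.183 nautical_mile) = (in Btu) 107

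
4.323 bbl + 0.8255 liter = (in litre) 688.1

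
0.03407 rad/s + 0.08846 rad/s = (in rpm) 1.17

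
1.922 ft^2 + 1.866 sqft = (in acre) 8.696e-05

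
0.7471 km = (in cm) 7.471e+04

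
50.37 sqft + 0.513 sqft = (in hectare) 0.0004727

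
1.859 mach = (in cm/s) 6.33e+04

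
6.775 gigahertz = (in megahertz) 6775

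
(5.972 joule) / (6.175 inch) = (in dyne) 3.808e+06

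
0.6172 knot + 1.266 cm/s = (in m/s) 0.3302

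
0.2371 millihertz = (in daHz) 2.371e-05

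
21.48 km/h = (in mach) 0.01752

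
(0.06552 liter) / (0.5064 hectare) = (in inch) 5.094e-07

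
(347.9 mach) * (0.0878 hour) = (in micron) 3.744e+13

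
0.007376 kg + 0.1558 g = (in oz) 0.2657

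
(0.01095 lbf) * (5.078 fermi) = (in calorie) 5.912e-17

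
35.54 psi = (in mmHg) 1838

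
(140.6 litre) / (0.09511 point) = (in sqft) 4.511e+04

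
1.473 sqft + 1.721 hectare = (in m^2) 1.721e+04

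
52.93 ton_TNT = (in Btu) 2.099e+08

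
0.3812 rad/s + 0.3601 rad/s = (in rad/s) 0.7413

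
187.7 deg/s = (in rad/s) 3.276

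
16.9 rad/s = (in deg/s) 968.3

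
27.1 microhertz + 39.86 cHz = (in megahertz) 3.986e-07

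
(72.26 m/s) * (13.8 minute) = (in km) 59.83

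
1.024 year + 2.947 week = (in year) 1.081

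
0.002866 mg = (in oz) 1.011e-07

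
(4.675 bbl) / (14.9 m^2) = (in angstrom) 4.988e+08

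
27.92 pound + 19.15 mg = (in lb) 27.92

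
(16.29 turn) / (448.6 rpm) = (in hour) 0.0006052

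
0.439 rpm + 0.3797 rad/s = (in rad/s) 0.4257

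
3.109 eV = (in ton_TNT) 1.191e-28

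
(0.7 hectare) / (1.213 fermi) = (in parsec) 187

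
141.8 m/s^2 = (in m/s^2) 141.8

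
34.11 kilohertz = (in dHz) 3.411e+05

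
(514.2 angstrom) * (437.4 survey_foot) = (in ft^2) 7.379e-05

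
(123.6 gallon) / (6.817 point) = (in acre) 0.04807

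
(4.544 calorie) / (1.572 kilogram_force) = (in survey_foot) 4.046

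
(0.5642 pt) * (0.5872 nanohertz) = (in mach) 3.432e-16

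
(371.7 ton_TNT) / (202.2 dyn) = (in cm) 7.691e+16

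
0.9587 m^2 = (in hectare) 9.587e-05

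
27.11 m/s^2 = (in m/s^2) 27.11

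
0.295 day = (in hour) 7.08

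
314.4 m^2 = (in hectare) 0.03144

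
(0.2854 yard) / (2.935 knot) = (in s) 0.1728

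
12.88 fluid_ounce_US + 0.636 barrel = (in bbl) 0.6384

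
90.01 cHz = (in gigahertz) 9.001e-10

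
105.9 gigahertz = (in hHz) 1.059e+09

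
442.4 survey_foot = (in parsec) 4.37e-15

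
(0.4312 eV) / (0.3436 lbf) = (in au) 3.022e-31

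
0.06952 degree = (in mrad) 1.213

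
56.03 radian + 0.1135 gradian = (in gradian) 3567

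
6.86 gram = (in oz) 0.242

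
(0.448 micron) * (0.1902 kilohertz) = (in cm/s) 0.008521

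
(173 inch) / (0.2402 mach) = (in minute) 0.0008954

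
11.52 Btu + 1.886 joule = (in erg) 1.216e+11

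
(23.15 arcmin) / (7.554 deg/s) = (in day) 5.912e-07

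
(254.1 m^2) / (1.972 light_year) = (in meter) 1.362e-14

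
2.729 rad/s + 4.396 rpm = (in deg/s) 182.7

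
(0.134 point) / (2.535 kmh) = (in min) 1.119e-06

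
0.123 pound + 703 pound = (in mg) 3.189e+08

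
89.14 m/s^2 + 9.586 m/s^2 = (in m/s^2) 98.73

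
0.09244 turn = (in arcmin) 1997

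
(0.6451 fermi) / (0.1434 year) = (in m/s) 1.426e-22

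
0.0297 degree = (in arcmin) 1.782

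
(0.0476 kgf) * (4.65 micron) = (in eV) 1.355e+13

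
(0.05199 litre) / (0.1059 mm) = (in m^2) 0.4909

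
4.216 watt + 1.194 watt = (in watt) 5.41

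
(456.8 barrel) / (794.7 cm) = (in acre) 0.002258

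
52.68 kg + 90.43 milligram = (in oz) 1858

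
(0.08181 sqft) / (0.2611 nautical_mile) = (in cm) 0.001572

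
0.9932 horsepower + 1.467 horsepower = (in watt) 1835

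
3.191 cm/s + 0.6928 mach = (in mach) 0.6929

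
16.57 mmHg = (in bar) 0.02209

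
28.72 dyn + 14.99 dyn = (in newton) 0.0004371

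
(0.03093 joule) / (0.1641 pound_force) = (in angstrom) 4.237e+08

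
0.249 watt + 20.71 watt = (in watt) 20.96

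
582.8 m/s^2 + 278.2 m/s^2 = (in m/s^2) 861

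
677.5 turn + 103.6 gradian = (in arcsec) 8.784e+08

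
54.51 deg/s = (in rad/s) 0.9514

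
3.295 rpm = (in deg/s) 19.77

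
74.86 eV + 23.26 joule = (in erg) 2.326e+08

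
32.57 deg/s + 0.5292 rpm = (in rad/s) 0.6239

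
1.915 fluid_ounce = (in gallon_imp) 0.01246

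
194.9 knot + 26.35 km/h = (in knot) 209.1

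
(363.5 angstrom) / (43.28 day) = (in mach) 2.855e-17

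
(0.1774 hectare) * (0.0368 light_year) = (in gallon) 1.632e+20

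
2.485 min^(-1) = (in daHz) 0.004142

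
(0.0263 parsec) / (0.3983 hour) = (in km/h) 2.037e+12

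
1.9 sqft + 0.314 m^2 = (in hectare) 4.905e-05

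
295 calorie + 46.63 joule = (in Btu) 1.214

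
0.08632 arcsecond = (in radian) 4.185e-07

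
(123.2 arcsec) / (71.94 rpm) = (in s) 7.928e-05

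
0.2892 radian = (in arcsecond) 5.965e+04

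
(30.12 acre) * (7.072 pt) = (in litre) 3.041e+05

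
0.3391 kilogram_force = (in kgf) 0.3391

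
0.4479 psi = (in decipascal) 3.088e+04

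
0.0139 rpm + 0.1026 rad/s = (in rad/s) 0.1041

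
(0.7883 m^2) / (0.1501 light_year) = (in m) 5.551e-16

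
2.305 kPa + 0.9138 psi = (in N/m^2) 8605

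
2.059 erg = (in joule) 2.059e-07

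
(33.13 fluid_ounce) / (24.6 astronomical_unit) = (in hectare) 2.662e-20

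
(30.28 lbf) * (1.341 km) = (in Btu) 171.2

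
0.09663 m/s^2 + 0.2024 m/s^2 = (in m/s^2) 0.299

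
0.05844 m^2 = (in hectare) 5.844e-06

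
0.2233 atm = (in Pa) 2.263e+04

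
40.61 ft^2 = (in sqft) 40.61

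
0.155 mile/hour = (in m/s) 0.06929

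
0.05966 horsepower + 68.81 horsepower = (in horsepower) 68.87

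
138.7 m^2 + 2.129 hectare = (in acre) 5.295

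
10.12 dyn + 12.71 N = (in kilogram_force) 1.296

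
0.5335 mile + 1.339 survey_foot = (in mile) 0.5338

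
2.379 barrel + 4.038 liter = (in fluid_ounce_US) 1.293e+04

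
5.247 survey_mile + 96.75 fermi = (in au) 5.645e-08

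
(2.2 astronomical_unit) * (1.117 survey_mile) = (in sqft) 6.368e+15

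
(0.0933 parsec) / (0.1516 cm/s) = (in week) 3.14e+12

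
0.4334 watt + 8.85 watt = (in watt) 9.283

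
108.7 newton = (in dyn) 1.087e+07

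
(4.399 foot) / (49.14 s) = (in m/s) 0.02729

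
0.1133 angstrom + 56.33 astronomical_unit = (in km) 8.427e+09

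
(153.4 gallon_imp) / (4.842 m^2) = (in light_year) 1.522e-17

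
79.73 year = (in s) 2.514e+09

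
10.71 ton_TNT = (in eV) 2.797e+29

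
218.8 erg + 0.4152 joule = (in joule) 0.4152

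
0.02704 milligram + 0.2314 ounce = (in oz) 0.2314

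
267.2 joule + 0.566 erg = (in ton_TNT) 6.386e-08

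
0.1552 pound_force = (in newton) 0.6904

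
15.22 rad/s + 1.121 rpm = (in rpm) 146.5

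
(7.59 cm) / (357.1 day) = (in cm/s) 2.46e-07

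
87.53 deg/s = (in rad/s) 1.528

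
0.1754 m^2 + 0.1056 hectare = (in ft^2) 1.137e+04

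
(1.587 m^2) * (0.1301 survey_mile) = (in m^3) 332.3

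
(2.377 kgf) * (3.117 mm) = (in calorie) 0.01737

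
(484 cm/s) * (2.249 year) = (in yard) 3.754e+08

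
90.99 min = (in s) 5459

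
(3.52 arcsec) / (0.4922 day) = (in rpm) 3.832e-09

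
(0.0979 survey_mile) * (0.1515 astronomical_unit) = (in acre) 8.824e+08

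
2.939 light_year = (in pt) 7.882e+19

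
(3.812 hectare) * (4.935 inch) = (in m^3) 4778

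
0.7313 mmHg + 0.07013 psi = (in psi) 0.08427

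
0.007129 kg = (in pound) 0.01572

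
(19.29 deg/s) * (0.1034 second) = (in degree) 1.995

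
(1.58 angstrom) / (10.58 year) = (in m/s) 4.735e-19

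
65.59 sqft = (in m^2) 6.094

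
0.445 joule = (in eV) 2.777e+18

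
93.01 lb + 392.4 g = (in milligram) 4.258e+07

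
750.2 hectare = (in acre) 1854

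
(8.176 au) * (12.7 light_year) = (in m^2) 1.47e+29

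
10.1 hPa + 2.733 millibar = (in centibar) 1.283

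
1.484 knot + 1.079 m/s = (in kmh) 6.633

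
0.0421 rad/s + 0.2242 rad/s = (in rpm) 2.543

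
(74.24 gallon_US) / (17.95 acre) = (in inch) 0.0001523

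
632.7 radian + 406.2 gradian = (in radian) 639.1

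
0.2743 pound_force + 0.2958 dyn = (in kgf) 0.1244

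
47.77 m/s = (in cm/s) 4777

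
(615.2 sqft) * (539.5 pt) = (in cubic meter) 10.88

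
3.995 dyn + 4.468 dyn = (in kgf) 8.63e-06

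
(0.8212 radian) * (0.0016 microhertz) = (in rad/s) 1.314e-09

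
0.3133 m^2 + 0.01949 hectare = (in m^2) 195.2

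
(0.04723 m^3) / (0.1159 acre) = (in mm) 0.1007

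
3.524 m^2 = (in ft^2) 37.93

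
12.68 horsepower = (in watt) 9455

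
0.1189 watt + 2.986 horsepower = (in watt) 2227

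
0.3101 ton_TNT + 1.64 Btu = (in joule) 1.297e+09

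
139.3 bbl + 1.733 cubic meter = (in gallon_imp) 5253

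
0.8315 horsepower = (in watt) 620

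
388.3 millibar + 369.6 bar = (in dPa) 3.7e+08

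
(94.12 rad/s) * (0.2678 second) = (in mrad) 2.521e+04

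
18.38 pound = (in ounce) 294.1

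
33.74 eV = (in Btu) 5.124e-21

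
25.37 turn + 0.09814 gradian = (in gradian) 1.015e+04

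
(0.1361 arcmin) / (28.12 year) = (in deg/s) 2.558e-12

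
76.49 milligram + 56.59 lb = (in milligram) 2.567e+07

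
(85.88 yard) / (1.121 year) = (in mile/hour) 4.969e-06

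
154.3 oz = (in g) 4374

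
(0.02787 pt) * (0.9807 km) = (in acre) 2.383e-06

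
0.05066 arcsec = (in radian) 2.456e-07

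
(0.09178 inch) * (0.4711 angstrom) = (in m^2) 1.098e-13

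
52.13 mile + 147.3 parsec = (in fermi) 4.545e+33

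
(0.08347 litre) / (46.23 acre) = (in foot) 1.464e-09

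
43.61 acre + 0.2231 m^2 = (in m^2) 1.765e+05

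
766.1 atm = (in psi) 1.126e+04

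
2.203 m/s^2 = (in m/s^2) 2.203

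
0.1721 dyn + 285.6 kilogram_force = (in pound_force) 629.6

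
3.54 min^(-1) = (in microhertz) 5.9e+04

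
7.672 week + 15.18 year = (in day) 5594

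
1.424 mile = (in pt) 6.496e+06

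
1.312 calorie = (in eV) 3.426e+19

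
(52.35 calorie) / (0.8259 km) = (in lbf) 0.05962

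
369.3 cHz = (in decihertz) 36.93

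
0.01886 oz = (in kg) 0.0005347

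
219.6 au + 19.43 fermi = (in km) 3.285e+10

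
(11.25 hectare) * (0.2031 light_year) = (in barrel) 1.36e+21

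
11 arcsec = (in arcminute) 0.1833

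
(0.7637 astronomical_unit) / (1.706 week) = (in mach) 325.2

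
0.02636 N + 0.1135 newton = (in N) 0.1399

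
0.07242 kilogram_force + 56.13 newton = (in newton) 56.84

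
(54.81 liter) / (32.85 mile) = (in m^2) 1.037e-06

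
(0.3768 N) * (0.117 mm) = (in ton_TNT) 1.054e-14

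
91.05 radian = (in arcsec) 1.878e+07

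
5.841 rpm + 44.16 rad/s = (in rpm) 427.5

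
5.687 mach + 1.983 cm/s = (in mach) 5.687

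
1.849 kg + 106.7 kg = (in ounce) 3829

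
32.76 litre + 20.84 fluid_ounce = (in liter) 33.38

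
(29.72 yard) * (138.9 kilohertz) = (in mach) 1.109e+04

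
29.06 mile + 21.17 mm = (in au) 3.126e-07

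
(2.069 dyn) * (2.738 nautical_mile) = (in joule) 0.1049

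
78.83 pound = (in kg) 35.76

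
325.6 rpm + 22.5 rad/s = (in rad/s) 56.6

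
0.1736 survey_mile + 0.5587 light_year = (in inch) 2.081e+17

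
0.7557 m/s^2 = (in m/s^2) 0.7557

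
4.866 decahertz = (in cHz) 4866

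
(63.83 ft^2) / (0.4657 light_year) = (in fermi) 1.346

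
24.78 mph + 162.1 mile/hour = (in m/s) 83.54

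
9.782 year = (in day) 3570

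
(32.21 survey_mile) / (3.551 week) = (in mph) 0.05399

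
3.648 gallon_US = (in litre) 13.81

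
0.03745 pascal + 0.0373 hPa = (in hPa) 0.03767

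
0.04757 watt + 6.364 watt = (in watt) 6.412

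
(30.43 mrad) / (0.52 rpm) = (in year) 1.772e-08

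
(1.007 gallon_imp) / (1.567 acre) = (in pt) 0.002046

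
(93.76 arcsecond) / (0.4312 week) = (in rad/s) 1.743e-09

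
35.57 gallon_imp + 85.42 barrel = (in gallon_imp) 3023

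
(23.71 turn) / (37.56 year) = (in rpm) 1.201e-06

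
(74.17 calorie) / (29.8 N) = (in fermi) 1.041e+16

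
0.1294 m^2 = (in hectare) 1.294e-05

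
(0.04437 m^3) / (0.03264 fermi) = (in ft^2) 1.463e+16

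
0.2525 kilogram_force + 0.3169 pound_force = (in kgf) 0.3962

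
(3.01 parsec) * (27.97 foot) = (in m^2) 7.918e+17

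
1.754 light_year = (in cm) 1.659e+18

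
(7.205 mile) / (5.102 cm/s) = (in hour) 63.13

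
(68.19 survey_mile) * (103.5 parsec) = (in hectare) 3.505e+19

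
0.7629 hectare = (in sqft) 8.212e+04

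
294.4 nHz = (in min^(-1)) 1.766e-05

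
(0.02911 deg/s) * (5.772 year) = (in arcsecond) 1.908e+10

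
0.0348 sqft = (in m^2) 0.003233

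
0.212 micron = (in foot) 6.955e-07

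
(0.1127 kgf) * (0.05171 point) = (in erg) 201.6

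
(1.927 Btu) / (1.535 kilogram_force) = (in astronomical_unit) 9.028e-10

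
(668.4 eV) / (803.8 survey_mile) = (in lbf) 1.861e-23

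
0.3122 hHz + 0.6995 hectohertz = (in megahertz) 0.0001012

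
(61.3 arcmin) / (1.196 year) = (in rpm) 4.515e-09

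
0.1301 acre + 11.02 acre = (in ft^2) 4.857e+05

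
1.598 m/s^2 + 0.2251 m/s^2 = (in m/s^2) 1.823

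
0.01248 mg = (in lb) 2.751e-08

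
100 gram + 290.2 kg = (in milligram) 2.903e+08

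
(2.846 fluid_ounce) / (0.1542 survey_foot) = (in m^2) 0.001791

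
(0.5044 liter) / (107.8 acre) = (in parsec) 3.747e-26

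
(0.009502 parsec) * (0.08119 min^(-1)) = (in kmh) 1.428e+12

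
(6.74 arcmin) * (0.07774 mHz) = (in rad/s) 1.524e-07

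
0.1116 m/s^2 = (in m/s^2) 0.1116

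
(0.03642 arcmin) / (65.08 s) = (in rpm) 1.554e-06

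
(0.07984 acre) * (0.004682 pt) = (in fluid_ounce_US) 18.05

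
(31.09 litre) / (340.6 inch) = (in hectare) 3.594e-07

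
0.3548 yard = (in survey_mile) 0.0002016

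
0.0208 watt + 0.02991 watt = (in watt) 0.05071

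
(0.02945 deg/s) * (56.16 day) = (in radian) 2494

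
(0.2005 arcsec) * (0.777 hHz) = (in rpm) 0.0007212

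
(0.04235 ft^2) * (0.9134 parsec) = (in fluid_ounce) 3.75e+18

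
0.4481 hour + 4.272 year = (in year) 4.272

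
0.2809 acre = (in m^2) 1137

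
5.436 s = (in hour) 0.00151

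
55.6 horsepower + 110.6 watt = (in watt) 4.157e+04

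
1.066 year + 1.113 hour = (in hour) 9339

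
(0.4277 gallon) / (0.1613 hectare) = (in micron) 1.004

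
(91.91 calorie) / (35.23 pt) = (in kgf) 3155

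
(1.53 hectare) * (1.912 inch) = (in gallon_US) 1.963e+05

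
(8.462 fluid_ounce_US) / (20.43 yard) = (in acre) 3.31e-09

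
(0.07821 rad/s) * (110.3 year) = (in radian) 2.72e+08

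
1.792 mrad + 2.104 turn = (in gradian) 841.7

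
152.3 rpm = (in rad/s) 15.95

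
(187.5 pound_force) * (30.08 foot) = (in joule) 7647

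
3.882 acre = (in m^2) 1.571e+04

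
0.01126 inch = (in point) 0.8107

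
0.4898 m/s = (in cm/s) 48.98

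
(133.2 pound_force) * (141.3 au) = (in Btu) 1.187e+13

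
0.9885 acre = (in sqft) 4.306e+04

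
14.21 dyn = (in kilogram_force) 1.449e-05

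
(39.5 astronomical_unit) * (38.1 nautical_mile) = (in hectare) 4.17e+13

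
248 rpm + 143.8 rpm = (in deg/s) 2351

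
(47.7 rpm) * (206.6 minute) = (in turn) 9855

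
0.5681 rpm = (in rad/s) 0.05949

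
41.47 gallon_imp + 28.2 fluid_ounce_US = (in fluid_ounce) 6403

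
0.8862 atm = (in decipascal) 8.979e+05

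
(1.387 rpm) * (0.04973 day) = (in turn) 99.32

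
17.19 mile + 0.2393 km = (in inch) 1.099e+06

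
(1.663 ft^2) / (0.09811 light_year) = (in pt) 4.718e-13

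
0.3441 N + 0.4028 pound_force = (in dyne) 2.136e+05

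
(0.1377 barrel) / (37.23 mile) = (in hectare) 3.654e-11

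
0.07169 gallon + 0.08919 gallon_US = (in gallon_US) 0.1609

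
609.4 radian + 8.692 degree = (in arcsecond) 1.257e+08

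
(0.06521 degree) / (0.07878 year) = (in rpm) 4.375e-09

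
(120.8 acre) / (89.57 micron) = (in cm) 5.458e+11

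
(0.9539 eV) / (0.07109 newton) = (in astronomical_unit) 1.437e-29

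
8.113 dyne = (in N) 8.113e-05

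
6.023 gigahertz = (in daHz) 6.023e+08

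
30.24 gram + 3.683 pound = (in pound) 3.75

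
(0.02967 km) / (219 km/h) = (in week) 8.064e-07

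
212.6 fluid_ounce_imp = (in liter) 6.041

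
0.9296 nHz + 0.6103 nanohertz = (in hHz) 1.54e-11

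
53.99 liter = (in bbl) 0.3396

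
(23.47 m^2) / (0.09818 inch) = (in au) 6.291e-08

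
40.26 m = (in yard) 44.03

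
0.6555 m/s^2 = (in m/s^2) 0.6555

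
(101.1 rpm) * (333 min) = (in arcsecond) 4.363e+10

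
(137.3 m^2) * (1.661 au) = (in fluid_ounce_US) 1.154e+18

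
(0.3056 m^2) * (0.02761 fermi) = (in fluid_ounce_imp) 2.97e-13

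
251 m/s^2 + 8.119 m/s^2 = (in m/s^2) 259.1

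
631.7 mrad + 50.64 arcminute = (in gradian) 41.15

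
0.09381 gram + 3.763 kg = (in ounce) 132.7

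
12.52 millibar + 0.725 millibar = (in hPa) 13.24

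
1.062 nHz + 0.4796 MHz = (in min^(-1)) 2.878e+07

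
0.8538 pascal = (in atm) 8.426e-06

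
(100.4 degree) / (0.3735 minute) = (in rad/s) 0.07819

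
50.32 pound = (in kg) 22.82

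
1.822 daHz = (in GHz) 1.822e-08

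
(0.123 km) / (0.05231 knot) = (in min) 76.18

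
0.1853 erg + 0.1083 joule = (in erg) 1.083e+06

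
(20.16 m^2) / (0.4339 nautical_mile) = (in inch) 0.9877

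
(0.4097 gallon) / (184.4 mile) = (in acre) 1.291e-12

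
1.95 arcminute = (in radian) 0.0005672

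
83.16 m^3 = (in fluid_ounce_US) 2.812e+06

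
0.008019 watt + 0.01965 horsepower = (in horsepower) 0.01966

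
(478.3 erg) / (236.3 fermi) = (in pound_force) 4.55e+07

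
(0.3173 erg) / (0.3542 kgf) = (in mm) 9.135e-06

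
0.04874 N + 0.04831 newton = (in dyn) 9705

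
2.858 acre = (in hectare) 1.157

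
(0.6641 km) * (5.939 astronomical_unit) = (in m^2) 5.9e+14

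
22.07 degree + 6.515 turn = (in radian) 41.32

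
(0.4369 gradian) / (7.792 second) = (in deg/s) 0.05046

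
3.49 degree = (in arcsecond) 1.256e+04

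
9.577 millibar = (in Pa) 957.7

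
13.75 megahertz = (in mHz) 1.375e+10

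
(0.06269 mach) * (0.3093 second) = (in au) 4.413e-11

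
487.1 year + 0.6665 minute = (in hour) 4.267e+06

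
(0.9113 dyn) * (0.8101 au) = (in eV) 6.893e+24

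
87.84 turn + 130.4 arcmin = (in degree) 3.162e+04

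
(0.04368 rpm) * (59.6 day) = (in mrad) 2.355e+07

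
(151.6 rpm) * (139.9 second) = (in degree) 1.273e+05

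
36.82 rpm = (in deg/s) 220.9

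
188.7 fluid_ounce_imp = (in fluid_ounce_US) 181.3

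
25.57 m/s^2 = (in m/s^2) 25.57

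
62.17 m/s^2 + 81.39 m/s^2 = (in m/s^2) 143.6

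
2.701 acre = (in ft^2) 1.177e+05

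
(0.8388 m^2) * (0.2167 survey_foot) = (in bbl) 0.3485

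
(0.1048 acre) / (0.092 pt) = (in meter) 1.307e+07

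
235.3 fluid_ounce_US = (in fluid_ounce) 235.3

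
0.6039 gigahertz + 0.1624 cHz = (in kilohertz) 6.039e+05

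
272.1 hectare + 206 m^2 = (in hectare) 272.1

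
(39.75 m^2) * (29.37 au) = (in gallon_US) 4.614e+16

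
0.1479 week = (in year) 0.002836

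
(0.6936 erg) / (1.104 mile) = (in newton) 3.904e-11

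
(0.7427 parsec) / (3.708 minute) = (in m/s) 1.03e+14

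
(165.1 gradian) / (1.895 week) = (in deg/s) 0.0001296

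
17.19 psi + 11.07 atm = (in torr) 9302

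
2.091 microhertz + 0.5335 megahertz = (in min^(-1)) 3.201e+07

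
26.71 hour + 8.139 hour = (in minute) 2091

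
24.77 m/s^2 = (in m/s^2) 24.77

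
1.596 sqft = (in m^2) 0.1483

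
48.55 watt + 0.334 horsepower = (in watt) 297.6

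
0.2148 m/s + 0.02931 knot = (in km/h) 0.8276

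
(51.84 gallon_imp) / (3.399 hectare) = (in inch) 0.000273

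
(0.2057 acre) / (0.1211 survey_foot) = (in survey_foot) 7.399e+04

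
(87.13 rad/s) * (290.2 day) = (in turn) 3.477e+08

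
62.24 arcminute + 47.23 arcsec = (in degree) 1.05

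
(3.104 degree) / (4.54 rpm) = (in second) 0.114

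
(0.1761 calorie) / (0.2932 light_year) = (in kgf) 2.709e-17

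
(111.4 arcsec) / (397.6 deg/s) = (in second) 7.783e-05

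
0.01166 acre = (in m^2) 47.19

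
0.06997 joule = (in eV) 4.367e+17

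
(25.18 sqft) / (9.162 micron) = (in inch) 1.005e+07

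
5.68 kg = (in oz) 200.4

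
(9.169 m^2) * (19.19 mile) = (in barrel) 1.781e+06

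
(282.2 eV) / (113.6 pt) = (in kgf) 1.15e-16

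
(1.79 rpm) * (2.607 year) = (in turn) 2.453e+06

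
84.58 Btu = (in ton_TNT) 2.133e-05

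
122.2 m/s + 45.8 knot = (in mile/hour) 326.1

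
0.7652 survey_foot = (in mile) 0.0001449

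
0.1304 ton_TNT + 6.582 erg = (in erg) 5.456e+15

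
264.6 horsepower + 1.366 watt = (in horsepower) 264.6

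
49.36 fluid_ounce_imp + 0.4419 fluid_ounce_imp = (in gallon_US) 0.3738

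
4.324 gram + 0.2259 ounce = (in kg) 0.01073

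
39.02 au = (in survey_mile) 3.627e+09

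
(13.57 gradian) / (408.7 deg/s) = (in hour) 8.301e-06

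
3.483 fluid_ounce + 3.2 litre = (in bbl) 0.02078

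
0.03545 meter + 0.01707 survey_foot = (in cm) 4.065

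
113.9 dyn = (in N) 0.001139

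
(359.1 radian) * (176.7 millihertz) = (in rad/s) 63.45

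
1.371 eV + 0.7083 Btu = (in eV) 4.664e+21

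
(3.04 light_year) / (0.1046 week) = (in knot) 8.837e+11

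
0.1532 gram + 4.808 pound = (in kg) 2.181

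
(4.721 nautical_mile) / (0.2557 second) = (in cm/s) 3.419e+06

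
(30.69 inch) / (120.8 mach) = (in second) 1.895e-05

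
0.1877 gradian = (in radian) 0.002948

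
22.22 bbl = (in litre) 3533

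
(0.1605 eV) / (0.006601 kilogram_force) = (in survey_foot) 1.303e-18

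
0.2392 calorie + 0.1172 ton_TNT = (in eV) 3.061e+27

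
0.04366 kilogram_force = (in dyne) 4.282e+04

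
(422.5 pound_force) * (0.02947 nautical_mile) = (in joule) 1.026e+05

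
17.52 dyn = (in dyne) 17.52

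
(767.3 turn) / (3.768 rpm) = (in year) 0.0003874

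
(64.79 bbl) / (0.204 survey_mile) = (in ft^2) 0.3377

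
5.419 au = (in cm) 8.107e+13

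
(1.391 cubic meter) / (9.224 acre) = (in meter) 3.726e-05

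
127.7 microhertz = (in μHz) 127.7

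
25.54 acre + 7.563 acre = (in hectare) 13.4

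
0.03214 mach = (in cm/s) 1094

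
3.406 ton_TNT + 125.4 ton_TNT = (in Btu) 5.108e+08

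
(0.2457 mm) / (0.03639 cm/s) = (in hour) 0.0001876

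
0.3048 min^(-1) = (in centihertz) 0.508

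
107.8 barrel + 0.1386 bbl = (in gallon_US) 4533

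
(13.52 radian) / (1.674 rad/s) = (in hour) 0.002243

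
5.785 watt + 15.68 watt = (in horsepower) 0.02879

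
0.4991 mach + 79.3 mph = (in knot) 399.3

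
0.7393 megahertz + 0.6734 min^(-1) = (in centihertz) 7.393e+07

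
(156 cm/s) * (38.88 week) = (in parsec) 1.189e-09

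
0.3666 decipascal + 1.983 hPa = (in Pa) 198.3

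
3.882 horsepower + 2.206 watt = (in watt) 2897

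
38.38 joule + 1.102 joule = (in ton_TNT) 9.436e-09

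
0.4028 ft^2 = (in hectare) 3.742e-06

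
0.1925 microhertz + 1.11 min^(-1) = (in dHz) 0.185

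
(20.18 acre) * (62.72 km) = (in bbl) 3.222e+10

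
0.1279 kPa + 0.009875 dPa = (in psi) 0.01855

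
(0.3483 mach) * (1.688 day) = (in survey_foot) 5.675e+07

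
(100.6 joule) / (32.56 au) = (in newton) 2.065e-11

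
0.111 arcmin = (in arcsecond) 6.66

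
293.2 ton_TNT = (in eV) 7.657e+30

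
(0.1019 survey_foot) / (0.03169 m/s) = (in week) 1.621e-06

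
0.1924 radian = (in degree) 11.02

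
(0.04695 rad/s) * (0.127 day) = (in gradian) 3.28e+04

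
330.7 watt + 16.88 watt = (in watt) 347.6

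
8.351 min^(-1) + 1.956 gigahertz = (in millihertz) 1.956e+12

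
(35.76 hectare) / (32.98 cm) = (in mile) 673.7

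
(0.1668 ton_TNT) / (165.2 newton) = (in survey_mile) 2625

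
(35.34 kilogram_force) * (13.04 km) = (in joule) 4.519e+06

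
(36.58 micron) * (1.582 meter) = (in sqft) 0.0006229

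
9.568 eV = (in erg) 1.533e-11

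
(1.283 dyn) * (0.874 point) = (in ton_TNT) 9.455e-19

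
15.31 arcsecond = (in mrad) 0.07422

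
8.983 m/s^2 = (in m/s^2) 8.983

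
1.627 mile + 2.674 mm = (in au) 1.75e-08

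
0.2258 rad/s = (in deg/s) 12.94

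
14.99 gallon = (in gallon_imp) 12.48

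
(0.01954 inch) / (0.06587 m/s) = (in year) 2.389e-10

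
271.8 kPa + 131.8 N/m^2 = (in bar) 2.719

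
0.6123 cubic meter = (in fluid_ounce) 2.07e+04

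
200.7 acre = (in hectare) 81.22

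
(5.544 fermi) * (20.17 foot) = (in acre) 8.422e-18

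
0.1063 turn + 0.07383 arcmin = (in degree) 38.27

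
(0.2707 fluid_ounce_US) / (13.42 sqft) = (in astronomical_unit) 4.292e-17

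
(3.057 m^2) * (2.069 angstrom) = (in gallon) 1.671e-07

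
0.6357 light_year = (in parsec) 0.1949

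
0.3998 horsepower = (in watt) 298.1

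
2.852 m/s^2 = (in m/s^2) 2.852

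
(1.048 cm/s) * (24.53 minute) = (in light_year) 1.63e-15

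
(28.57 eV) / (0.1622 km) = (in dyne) 2.822e-15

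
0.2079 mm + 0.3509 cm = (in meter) 0.003717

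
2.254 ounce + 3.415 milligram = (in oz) 2.254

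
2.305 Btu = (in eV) 1.518e+22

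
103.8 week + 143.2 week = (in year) 4.737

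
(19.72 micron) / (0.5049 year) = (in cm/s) 1.238e-10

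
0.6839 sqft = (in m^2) 0.06354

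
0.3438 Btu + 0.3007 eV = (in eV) 2.264e+21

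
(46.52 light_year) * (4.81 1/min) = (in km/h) 1.27e+17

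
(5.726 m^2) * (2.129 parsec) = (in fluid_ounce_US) 1.272e+22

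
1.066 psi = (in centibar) 7.35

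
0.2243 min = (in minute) 0.2243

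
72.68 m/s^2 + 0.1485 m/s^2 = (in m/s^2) 72.83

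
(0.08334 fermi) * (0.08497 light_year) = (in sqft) 0.7211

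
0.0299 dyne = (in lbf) 6.722e-08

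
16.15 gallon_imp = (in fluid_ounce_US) 2483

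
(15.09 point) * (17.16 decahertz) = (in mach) 0.002683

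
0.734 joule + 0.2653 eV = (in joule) 0.734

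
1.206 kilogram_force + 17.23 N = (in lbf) 6.532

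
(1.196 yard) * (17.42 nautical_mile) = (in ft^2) 3.798e+05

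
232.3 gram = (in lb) 0.5121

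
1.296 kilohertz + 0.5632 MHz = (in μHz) 5.645e+11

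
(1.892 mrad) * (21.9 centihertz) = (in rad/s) 0.0004143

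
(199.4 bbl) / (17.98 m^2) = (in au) 1.179e-11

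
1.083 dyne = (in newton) 1.083e-05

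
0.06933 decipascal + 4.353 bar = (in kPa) 435.3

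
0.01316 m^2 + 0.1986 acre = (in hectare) 0.08037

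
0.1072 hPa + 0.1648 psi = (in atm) 0.01132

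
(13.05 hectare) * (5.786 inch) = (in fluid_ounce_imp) 6.75e+08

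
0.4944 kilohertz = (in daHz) 49.44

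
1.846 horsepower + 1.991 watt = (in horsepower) 1.849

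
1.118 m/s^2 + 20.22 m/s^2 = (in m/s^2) 21.34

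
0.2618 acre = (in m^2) 1059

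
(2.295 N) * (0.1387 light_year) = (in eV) 1.88e+34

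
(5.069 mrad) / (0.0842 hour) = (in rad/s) 1.672e-05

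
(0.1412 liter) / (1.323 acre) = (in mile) 1.639e-11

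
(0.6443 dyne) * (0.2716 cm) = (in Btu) 1.659e-11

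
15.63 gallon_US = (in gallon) 15.63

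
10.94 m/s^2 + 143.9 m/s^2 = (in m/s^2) 154.8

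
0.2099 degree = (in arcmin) 12.59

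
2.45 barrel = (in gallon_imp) 85.68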